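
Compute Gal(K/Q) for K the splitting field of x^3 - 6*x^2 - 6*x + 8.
Gal(K/Q) = S_3 (symmetric group of order 6)

Compute the discriminant of x^3 + (-6)*x^2 + (-6)*x + (8): Δ = 12528. Since Δ is not a rational square, the Galois group is not contained in A_3; it must be the full S_3 (irreducibility of the cubic rules out anything smaller).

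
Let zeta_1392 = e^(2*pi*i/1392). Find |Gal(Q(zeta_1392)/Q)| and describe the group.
|Gal(Q(zeta_1392)/Q)| = phi(1392) = 448; group ≅ (Z/1392Z)^* ≅ Z/2Z × Z/2Z × Z/4Z × Z/28Z

The n-th cyclotomic polynomial Φ_1392(x) is the minimal polynomial of zeta_1392 over Q and has degree phi(1392) = 448. So Q(zeta_1392) is a degree-448 Galois extension with Galois group (Z/1392Z)^*. By CRT, (Z/1392Z)^* ≅ (Z/16Z)^* × (Z/3Z)^* × (Z/29Z)^*. Each prime-power unit group is (Z/16Z)^* ≅ Z/2Z × Z/4Z; (Z/3Z)^* ≅ Z/2Z; (Z/29Z)^* ≅ Z/28Z. Hence Gal(Q(zeta_1392)/Q) ≅ Z/2Z × Z/2Z × Z/4Z × Z/28Z.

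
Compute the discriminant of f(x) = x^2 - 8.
Δ = 32

For a quadratic a x^2 + b x + c the discriminant is Δ = b^2 - 4ac = (0)^2 - 4*(1)*(-8) = 0 - (-32) = 32.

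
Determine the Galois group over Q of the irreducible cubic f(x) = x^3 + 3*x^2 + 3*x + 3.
Gal(K/Q) = S_3 (symmetric group of order 6)

Compute the discriminant of x^3 + (3)*x^2 + (3)*x + (3): Δ = -108. Since Δ is not a rational square, the Galois group is not contained in A_3; it must be the full S_3 (irreducibility of the cubic rules out anything smaller).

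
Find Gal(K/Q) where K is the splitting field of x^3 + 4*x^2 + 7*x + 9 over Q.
Gal(K/Q) = S_3 (symmetric group of order 6)

Compute the discriminant of x^3 + (4)*x^2 + (7)*x + (9): Δ = -543. Since Δ is not a rational square, the Galois group is not contained in A_3; it must be the full S_3 (irreducibility of the cubic rules out anything smaller).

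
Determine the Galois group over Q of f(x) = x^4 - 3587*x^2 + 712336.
Gal(K/Q) = Z/2Z (cyclic of order 2)

f factors as (x^2 - 3376)(x^2 - 211), so the splitting field is K = Q(sqrt(3376), sqrt(211)). The squarefree part of 3376 is 211 and the squarefree part of 211 is also 211, so sqrt(3376) and sqrt(211) are both rational multiples of sqrt(211). Hence Q(sqrt(3376)) = Q(sqrt(211)) = Q(sqrt(211)), and the splitting field collapses to a single degree-2 extension with Galois group Z/2Z.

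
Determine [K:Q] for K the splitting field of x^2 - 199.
[K:Q] = 2

The polynomial x^2 - 199 is irreducible over Q since 199 is not a perfect square. Its splitting field is Q(sqrt(199)), which has degree 2 over Q.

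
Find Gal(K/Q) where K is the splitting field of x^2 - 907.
Gal(K/Q) = Z/2Z (cyclic of order 2)

x^2 - 907 is irreducible over Q since 907 is not a rational square. The splitting field Q(sqrt(907)) has degree 2 over Q, and its unique nontrivial automorphism is sqrt(907) ↦ -sqrt(907). Hence Gal(Q(sqrt(907))/Q) = Z/2Z.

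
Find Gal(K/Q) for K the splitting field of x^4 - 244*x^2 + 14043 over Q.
Gal(K/Q) = V_4 (Klein four-group, Z/2Z × Z/2Z)

f factors as (x^2 - 151)(x^2 - 93), so the splitting field is K = Q(sqrt(151), sqrt(93)). The elements 151, 93, 14043 are all non-squares in Q, so sqrt(151) and sqrt(93) generate independent quadratic extensions. Thus [K:Q] = 4 and Gal(K/Q) is generated by the two order-2 automorphisms sqrt(151) ↦ -sqrt(151) and sqrt(93) ↦ -sqrt(93), giving V_4.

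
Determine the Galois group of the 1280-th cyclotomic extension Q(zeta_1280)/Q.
|Gal(Q(zeta_1280)/Q)| = phi(1280) = 512; group ≅ (Z/1280Z)^* ≅ Z/2Z × Z/4Z × Z/64Z

The n-th cyclotomic polynomial Φ_1280(x) is the minimal polynomial of zeta_1280 over Q and has degree phi(1280) = 512. So Q(zeta_1280) is a degree-512 Galois extension with Galois group (Z/1280Z)^*. By CRT, (Z/1280Z)^* ≅ (Z/256Z)^* × (Z/5Z)^*. Each prime-power unit group is (Z/256Z)^* ≅ Z/2Z × Z/64Z; (Z/5Z)^* ≅ Z/4Z. Hence Gal(Q(zeta_1280)/Q) ≅ Z/2Z × Z/4Z × Z/64Z.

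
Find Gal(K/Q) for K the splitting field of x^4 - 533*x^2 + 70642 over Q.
Gal(K/Q) = V_4 (Klein four-group, Z/2Z × Z/2Z)

f factors as (x^2 - 286)(x^2 - 247), so the splitting field is K = Q(sqrt(286), sqrt(247)). The elements 286, 247, 70642 are all non-squares in Q, so sqrt(286) and sqrt(247) generate independent quadratic extensions. Thus [K:Q] = 4 and Gal(K/Q) is generated by the two order-2 automorphisms sqrt(286) ↦ -sqrt(286) and sqrt(247) ↦ -sqrt(247), giving V_4.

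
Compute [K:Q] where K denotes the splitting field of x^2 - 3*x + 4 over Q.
[K:Q] = 2

The discriminant of x^2 + (-3)*x + (4) is b^2 - 4c = 9 - (16) = -7. Since -7 is not a perfect square in Q, the polynomial is irreducible over Q. Its two roots generate a degree-2 extension, so [K:Q] = 2.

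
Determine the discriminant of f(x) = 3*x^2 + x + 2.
Δ = -23

For a quadratic a x^2 + b x + c the discriminant is Δ = b^2 - 4ac = (1)^2 - 4*(3)*(2) = 1 - (24) = -23.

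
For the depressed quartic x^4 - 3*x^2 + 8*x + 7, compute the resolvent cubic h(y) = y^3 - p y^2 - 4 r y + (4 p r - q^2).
h(y) = y^3 + 3*y^2 - 28*y - 148

Identify coefficients: p = -3, q = 8, r = 7.
Plug into h(y) = y^3 - p y^2 - 4 r y + (4 p r - q^2):
  h(y) = y^3 - (-3) y^2 - 4*(7) y + (4*(-3)*(7) - (8)^2)
       = y^3 + (3) y^2 + (-28) y + (-148).
Simplifying: h(y) = y^3 + 3*y^2 - 28*y - 148.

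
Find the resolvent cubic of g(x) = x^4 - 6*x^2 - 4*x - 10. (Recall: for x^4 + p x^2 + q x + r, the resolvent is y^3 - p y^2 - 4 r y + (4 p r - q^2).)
h(y) = y^3 + 6*y^2 + 40*y + 224

Identify coefficients: p = -6, q = -4, r = -10.
Plug into h(y) = y^3 - p y^2 - 4 r y + (4 p r - q^2):
  h(y) = y^3 - (-6) y^2 - 4*(-10) y + (4*(-6)*(-10) - (-4)^2)
       = y^3 + (6) y^2 + (40) y + (224).
Simplifying: h(y) = y^3 + 6*y^2 + 40*y + 224.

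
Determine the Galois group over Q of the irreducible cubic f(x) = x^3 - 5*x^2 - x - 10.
Gal(K/Q) = S_3 (symmetric group of order 6)

Compute the discriminant of x^3 + (-5)*x^2 + (-1)*x + (-10): Δ = -8571. Since Δ is not a rational square, the Galois group is not contained in A_3; it must be the full S_3 (irreducibility of the cubic rules out anything smaller).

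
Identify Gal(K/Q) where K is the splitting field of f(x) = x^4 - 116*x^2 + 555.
Gal(K/Q) = V_4 (Klein four-group, Z/2Z × Z/2Z)

f factors as (x^2 - 111)(x^2 - 5), so the splitting field is K = Q(sqrt(111), sqrt(5)). The elements 111, 5, 555 are all non-squares in Q, so sqrt(111) and sqrt(5) generate independent quadratic extensions. Thus [K:Q] = 4 and Gal(K/Q) is generated by the two order-2 automorphisms sqrt(111) ↦ -sqrt(111) and sqrt(5) ↦ -sqrt(5), giving V_4.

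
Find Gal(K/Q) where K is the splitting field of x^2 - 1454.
Gal(K/Q) = Z/2Z (cyclic of order 2)

x^2 - 1454 is irreducible over Q since 1454 is not a rational square. The splitting field Q(sqrt(1454)) has degree 2 over Q, and its unique nontrivial automorphism is sqrt(1454) ↦ -sqrt(1454). Hence Gal(Q(sqrt(1454))/Q) = Z/2Z.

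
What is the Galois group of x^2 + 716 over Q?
Gal(K/Q) = Z/2Z (cyclic of order 2)

x^2 + 716 is irreducible over Q since -716 is not a rational square. The splitting field Q(sqrt(-716)) has degree 2 over Q, and its unique nontrivial automorphism is sqrt(-716) ↦ -sqrt(-716). Hence Gal(Q(sqrt(-716))/Q) = Z/2Z.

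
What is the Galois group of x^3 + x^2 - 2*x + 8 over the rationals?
Gal(K/Q) = S_3 (symmetric group of order 6)

Compute the discriminant of x^3 + (1)*x^2 + (-2)*x + (8): Δ = -2012. Since Δ is not a rational square, the Galois group is not contained in A_3; it must be the full S_3 (irreducibility of the cubic rules out anything smaller).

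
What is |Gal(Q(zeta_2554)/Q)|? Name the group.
|Gal(Q(zeta_2554)/Q)| = phi(2554) = 1276; group ≅ (Z/2554Z)^* ≅ Z/1276Z

The n-th cyclotomic polynomial Φ_2554(x) is the minimal polynomial of zeta_2554 over Q and has degree phi(2554) = 1276. So Q(zeta_2554) is a degree-1276 Galois extension with Galois group (Z/2554Z)^*. By CRT, (Z/2554Z)^* ≅ (Z/2Z)^* × (Z/1277Z)^*. Each prime-power unit group is (Z/2Z)^* ≅ trivial group (order 1); (Z/1277Z)^* ≅ Z/1276Z. Hence Gal(Q(zeta_2554)/Q) ≅ Z/1276Z.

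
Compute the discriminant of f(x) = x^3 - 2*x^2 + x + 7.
Δ = -1351

For x^3 + a x^2 + b x + c the discriminant is Δ = 18 a b c - 4 a^3 c + a^2 b^2 - 4 b^3 - 27 c^2.
Plug a = -2, b = 1, c = 7:
  18*(-2)*(1)*(7) - 4*(-2)^3*(7) + (-2)^2*(1)^2 - 4*(1)^3 - 27*(7)^2
  = -252 + (224) + 4 + (-4) + (-1323)
  = -1351.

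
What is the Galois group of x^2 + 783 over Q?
Gal(K/Q) = Z/2Z (cyclic of order 2)

x^2 + 783 is irreducible over Q since -783 is not a rational square. The splitting field Q(sqrt(-783)) has degree 2 over Q, and its unique nontrivial automorphism is sqrt(-783) ↦ -sqrt(-783). Hence Gal(Q(sqrt(-783))/Q) = Z/2Z.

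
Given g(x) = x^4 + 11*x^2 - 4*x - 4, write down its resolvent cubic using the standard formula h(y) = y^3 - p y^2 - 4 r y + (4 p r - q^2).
h(y) = y^3 - 11*y^2 + 16*y - 192

Identify coefficients: p = 11, q = -4, r = -4.
Plug into h(y) = y^3 - p y^2 - 4 r y + (4 p r - q^2):
  h(y) = y^3 - (11) y^2 - 4*(-4) y + (4*(11)*(-4) - (-4)^2)
       = y^3 + (-11) y^2 + (16) y + (-192).
Simplifying: h(y) = y^3 - 11*y^2 + 16*y - 192.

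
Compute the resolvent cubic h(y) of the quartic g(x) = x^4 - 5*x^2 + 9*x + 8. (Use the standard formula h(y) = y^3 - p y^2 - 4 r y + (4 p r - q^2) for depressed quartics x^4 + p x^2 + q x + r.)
h(y) = y^3 + 5*y^2 - 32*y - 241

Identify coefficients: p = -5, q = 9, r = 8.
Plug into h(y) = y^3 - p y^2 - 4 r y + (4 p r - q^2):
  h(y) = y^3 - (-5) y^2 - 4*(8) y + (4*(-5)*(8) - (9)^2)
       = y^3 + (5) y^2 + (-32) y + (-241).
Simplifying: h(y) = y^3 + 5*y^2 - 32*y - 241.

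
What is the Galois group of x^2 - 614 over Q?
Gal(K/Q) = Z/2Z (cyclic of order 2)

x^2 - 614 is irreducible over Q since 614 is not a rational square. The splitting field Q(sqrt(614)) has degree 2 over Q, and its unique nontrivial automorphism is sqrt(614) ↦ -sqrt(614). Hence Gal(Q(sqrt(614))/Q) = Z/2Z.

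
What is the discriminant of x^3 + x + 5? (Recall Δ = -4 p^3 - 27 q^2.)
Δ = -679

For a depressed cubic x^3 + p x + q the discriminant is Δ = -4 p^3 - 27 q^2 = -4*(1)^3 - 27*(5)^2 = -4 - 675 = -679.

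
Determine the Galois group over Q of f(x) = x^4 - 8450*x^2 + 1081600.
Gal(K/Q) = Z/2Z (cyclic of order 2)

f factors as (x^2 - 8320)(x^2 - 130), so the splitting field is K = Q(sqrt(8320), sqrt(130)). The squarefree part of 8320 is 130 and the squarefree part of 130 is also 130, so sqrt(8320) and sqrt(130) are both rational multiples of sqrt(130). Hence Q(sqrt(8320)) = Q(sqrt(130)) = Q(sqrt(130)), and the splitting field collapses to a single degree-2 extension with Galois group Z/2Z.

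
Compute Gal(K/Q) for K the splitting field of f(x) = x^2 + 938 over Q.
Gal(K/Q) = Z/2Z (cyclic of order 2)

x^2 + 938 is irreducible over Q since -938 is not a rational square. The splitting field Q(sqrt(-938)) has degree 2 over Q, and its unique nontrivial automorphism is sqrt(-938) ↦ -sqrt(-938). Hence Gal(Q(sqrt(-938))/Q) = Z/2Z.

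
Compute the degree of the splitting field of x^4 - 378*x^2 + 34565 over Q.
[K:Q] = 4

f factors as (x^2 - 155)(x^2 - 223); the splitting field is K = Q(sqrt(155), sqrt(223)). Since 155, 223, and 34565 are all non-squares in Q, the three subfields Q(sqrt(155)), Q(sqrt(223)), Q(sqrt(34565)) are distinct degree-2 extensions, so [K:Q] = 4 (Klein four Galois group).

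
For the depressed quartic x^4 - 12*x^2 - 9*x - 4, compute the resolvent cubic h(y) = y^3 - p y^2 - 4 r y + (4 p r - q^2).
h(y) = y^3 + 12*y^2 + 16*y + 111

Identify coefficients: p = -12, q = -9, r = -4.
Plug into h(y) = y^3 - p y^2 - 4 r y + (4 p r - q^2):
  h(y) = y^3 - (-12) y^2 - 4*(-4) y + (4*(-12)*(-4) - (-9)^2)
       = y^3 + (12) y^2 + (16) y + (111).
Simplifying: h(y) = y^3 + 12*y^2 + 16*y + 111.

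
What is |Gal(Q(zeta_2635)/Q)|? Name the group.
|Gal(Q(zeta_2635)/Q)| = phi(2635) = 1920; group ≅ (Z/2635Z)^* ≅ Z/4Z × Z/16Z × Z/30Z

The n-th cyclotomic polynomial Φ_2635(x) is the minimal polynomial of zeta_2635 over Q and has degree phi(2635) = 1920. So Q(zeta_2635) is a degree-1920 Galois extension with Galois group (Z/2635Z)^*. By CRT, (Z/2635Z)^* ≅ (Z/5Z)^* × (Z/17Z)^* × (Z/31Z)^*. Each prime-power unit group is (Z/5Z)^* ≅ Z/4Z; (Z/17Z)^* ≅ Z/16Z; (Z/31Z)^* ≅ Z/30Z. Hence Gal(Q(zeta_2635)/Q) ≅ Z/4Z × Z/16Z × Z/30Z.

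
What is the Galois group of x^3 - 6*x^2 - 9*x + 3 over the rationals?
Gal(K/Q) = S_3 (symmetric group of order 6)

Compute the discriminant of x^3 + (-6)*x^2 + (-9)*x + (3): Δ = 11097. Since Δ is not a rational square, the Galois group is not contained in A_3; it must be the full S_3 (irreducibility of the cubic rules out anything smaller).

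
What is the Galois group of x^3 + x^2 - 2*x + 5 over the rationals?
Gal(K/Q) = S_3 (symmetric group of order 6)

Compute the discriminant of x^3 + (1)*x^2 + (-2)*x + (5): Δ = -839. Since Δ is not a rational square, the Galois group is not contained in A_3; it must be the full S_3 (irreducibility of the cubic rules out anything smaller).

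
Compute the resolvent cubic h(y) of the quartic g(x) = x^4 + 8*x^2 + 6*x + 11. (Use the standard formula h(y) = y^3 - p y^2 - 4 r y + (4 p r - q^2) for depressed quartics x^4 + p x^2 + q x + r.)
h(y) = y^3 - 8*y^2 - 44*y + 316

Identify coefficients: p = 8, q = 6, r = 11.
Plug into h(y) = y^3 - p y^2 - 4 r y + (4 p r - q^2):
  h(y) = y^3 - (8) y^2 - 4*(11) y + (4*(8)*(11) - (6)^2)
       = y^3 + (-8) y^2 + (-44) y + (316).
Simplifying: h(y) = y^3 - 8*y^2 - 44*y + 316.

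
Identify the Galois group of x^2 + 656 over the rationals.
Gal(K/Q) = Z/2Z (cyclic of order 2)

x^2 + 656 is irreducible over Q since -656 is not a rational square. The splitting field Q(sqrt(-656)) has degree 2 over Q, and its unique nontrivial automorphism is sqrt(-656) ↦ -sqrt(-656). Hence Gal(Q(sqrt(-656))/Q) = Z/2Z.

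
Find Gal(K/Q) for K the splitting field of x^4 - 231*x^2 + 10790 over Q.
Gal(K/Q) = V_4 (Klein four-group, Z/2Z × Z/2Z)

f factors as (x^2 - 166)(x^2 - 65), so the splitting field is K = Q(sqrt(166), sqrt(65)). The elements 166, 65, 10790 are all non-squares in Q, so sqrt(166) and sqrt(65) generate independent quadratic extensions. Thus [K:Q] = 4 and Gal(K/Q) is generated by the two order-2 automorphisms sqrt(166) ↦ -sqrt(166) and sqrt(65) ↦ -sqrt(65), giving V_4.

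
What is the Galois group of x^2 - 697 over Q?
Gal(K/Q) = Z/2Z (cyclic of order 2)

x^2 - 697 is irreducible over Q since 697 is not a rational square. The splitting field Q(sqrt(697)) has degree 2 over Q, and its unique nontrivial automorphism is sqrt(697) ↦ -sqrt(697). Hence Gal(Q(sqrt(697))/Q) = Z/2Z.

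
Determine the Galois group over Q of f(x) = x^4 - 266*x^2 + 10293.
Gal(K/Q) = V_4 (Klein four-group, Z/2Z × Z/2Z)

f factors as (x^2 - 47)(x^2 - 219), so the splitting field is K = Q(sqrt(47), sqrt(219)). The elements 47, 219, 10293 are all non-squares in Q, so sqrt(47) and sqrt(219) generate independent quadratic extensions. Thus [K:Q] = 4 and Gal(K/Q) is generated by the two order-2 automorphisms sqrt(47) ↦ -sqrt(47) and sqrt(219) ↦ -sqrt(219), giving V_4.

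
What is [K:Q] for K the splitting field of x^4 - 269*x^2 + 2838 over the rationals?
[K:Q] = 4

f factors as (x^2 - 11)(x^2 - 258); the splitting field is K = Q(sqrt(11), sqrt(258)). Since 11, 258, and 2838 are all non-squares in Q, the three subfields Q(sqrt(11)), Q(sqrt(258)), Q(sqrt(2838)) are distinct degree-2 extensions, so [K:Q] = 4 (Klein four Galois group).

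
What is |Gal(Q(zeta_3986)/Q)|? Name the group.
|Gal(Q(zeta_3986)/Q)| = phi(3986) = 1992; group ≅ (Z/3986Z)^* ≅ Z/1992Z

The n-th cyclotomic polynomial Φ_3986(x) is the minimal polynomial of zeta_3986 over Q and has degree phi(3986) = 1992. So Q(zeta_3986) is a degree-1992 Galois extension with Galois group (Z/3986Z)^*. By CRT, (Z/3986Z)^* ≅ (Z/2Z)^* × (Z/1993Z)^*. Each prime-power unit group is (Z/2Z)^* ≅ trivial group (order 1); (Z/1993Z)^* ≅ Z/1992Z. Hence Gal(Q(zeta_3986)/Q) ≅ Z/1992Z.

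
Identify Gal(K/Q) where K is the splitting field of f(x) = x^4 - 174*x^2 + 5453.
Gal(K/Q) = V_4 (Klein four-group, Z/2Z × Z/2Z)

f factors as (x^2 - 133)(x^2 - 41), so the splitting field is K = Q(sqrt(133), sqrt(41)). The elements 133, 41, 5453 are all non-squares in Q, so sqrt(133) and sqrt(41) generate independent quadratic extensions. Thus [K:Q] = 4 and Gal(K/Q) is generated by the two order-2 automorphisms sqrt(133) ↦ -sqrt(133) and sqrt(41) ↦ -sqrt(41), giving V_4.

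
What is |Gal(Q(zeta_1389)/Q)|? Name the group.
|Gal(Q(zeta_1389)/Q)| = phi(1389) = 924; group ≅ (Z/1389Z)^* ≅ Z/2Z × Z/462Z

The n-th cyclotomic polynomial Φ_1389(x) is the minimal polynomial of zeta_1389 over Q and has degree phi(1389) = 924. So Q(zeta_1389) is a degree-924 Galois extension with Galois group (Z/1389Z)^*. By CRT, (Z/1389Z)^* ≅ (Z/3Z)^* × (Z/463Z)^*. Each prime-power unit group is (Z/3Z)^* ≅ Z/2Z; (Z/463Z)^* ≅ Z/462Z. Hence Gal(Q(zeta_1389)/Q) ≅ Z/2Z × Z/462Z.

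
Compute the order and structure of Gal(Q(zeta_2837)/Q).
|Gal(Q(zeta_2837)/Q)| = phi(2837) = 2836; group ≅ (Z/2837Z)^* ≅ Z/2836Z

The n-th cyclotomic polynomial Φ_2837(x) is the minimal polynomial of zeta_2837 over Q and has degree phi(2837) = 2836. So Q(zeta_2837) is a degree-2836 Galois extension with Galois group (Z/2837Z)^*. (Z/2837Z)^* is cyclic since 2837 is an odd prime power (or 4). Hence Gal(Q(zeta_2837)/Q) ≅ Z/2836Z.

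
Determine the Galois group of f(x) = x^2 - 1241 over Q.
Gal(K/Q) = Z/2Z (cyclic of order 2)

x^2 - 1241 is irreducible over Q since 1241 is not a rational square. The splitting field Q(sqrt(1241)) has degree 2 over Q, and its unique nontrivial automorphism is sqrt(1241) ↦ -sqrt(1241). Hence Gal(Q(sqrt(1241))/Q) = Z/2Z.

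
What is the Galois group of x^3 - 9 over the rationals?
Gal(K/Q) = S_3 (symmetric group of order 6)

Compute the discriminant of x^3 + (0)*x^2 + (0)*x + (-9): Δ = -2187. Since Δ is not a rational square, the Galois group is not contained in A_3; it must be the full S_3 (irreducibility of the cubic rules out anything smaller).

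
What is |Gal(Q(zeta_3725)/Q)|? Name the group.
|Gal(Q(zeta_3725)/Q)| = phi(3725) = 2960; group ≅ (Z/3725Z)^* ≅ Z/20Z × Z/148Z

The n-th cyclotomic polynomial Φ_3725(x) is the minimal polynomial of zeta_3725 over Q and has degree phi(3725) = 2960. So Q(zeta_3725) is a degree-2960 Galois extension with Galois group (Z/3725Z)^*. By CRT, (Z/3725Z)^* ≅ (Z/25Z)^* × (Z/149Z)^*. Each prime-power unit group is (Z/25Z)^* ≅ Z/20Z; (Z/149Z)^* ≅ Z/148Z. Hence Gal(Q(zeta_3725)/Q) ≅ Z/20Z × Z/148Z.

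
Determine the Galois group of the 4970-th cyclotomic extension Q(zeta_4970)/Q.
|Gal(Q(zeta_4970)/Q)| = phi(4970) = 1680; group ≅ (Z/4970Z)^* ≅ Z/4Z × Z/6Z × Z/70Z

The n-th cyclotomic polynomial Φ_4970(x) is the minimal polynomial of zeta_4970 over Q and has degree phi(4970) = 1680. So Q(zeta_4970) is a degree-1680 Galois extension with Galois group (Z/4970Z)^*. By CRT, (Z/4970Z)^* ≅ (Z/2Z)^* × (Z/5Z)^* × (Z/7Z)^* × (Z/71Z)^*. Each prime-power unit group is (Z/2Z)^* ≅ trivial group (order 1); (Z/5Z)^* ≅ Z/4Z; (Z/7Z)^* ≅ Z/6Z; (Z/71Z)^* ≅ Z/70Z. Hence Gal(Q(zeta_4970)/Q) ≅ Z/4Z × Z/6Z × Z/70Z.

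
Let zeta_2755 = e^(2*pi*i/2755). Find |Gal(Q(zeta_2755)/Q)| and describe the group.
|Gal(Q(zeta_2755)/Q)| = phi(2755) = 2016; group ≅ (Z/2755Z)^* ≅ Z/4Z × Z/18Z × Z/28Z

The n-th cyclotomic polynomial Φ_2755(x) is the minimal polynomial of zeta_2755 over Q and has degree phi(2755) = 2016. So Q(zeta_2755) is a degree-2016 Galois extension with Galois group (Z/2755Z)^*. By CRT, (Z/2755Z)^* ≅ (Z/5Z)^* × (Z/19Z)^* × (Z/29Z)^*. Each prime-power unit group is (Z/5Z)^* ≅ Z/4Z; (Z/19Z)^* ≅ Z/18Z; (Z/29Z)^* ≅ Z/28Z. Hence Gal(Q(zeta_2755)/Q) ≅ Z/4Z × Z/18Z × Z/28Z.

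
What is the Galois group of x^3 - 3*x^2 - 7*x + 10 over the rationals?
Gal(K/Q) = S_3 (symmetric group of order 6)

Compute the discriminant of x^3 + (-3)*x^2 + (-7)*x + (10): Δ = 3973. Since Δ is not a rational square, the Galois group is not contained in A_3; it must be the full S_3 (irreducibility of the cubic rules out anything smaller).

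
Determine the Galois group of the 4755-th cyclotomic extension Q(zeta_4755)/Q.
|Gal(Q(zeta_4755)/Q)| = phi(4755) = 2528; group ≅ (Z/4755Z)^* ≅ Z/2Z × Z/4Z × Z/316Z

The n-th cyclotomic polynomial Φ_4755(x) is the minimal polynomial of zeta_4755 over Q and has degree phi(4755) = 2528. So Q(zeta_4755) is a degree-2528 Galois extension with Galois group (Z/4755Z)^*. By CRT, (Z/4755Z)^* ≅ (Z/3Z)^* × (Z/5Z)^* × (Z/317Z)^*. Each prime-power unit group is (Z/3Z)^* ≅ Z/2Z; (Z/5Z)^* ≅ Z/4Z; (Z/317Z)^* ≅ Z/316Z. Hence Gal(Q(zeta_4755)/Q) ≅ Z/2Z × Z/4Z × Z/316Z.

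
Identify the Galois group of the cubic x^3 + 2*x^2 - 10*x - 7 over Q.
Gal(K/Q) = S_3 (symmetric group of order 6)

Compute the discriminant of x^3 + (2)*x^2 + (-10)*x + (-7): Δ = 5821. Since Δ is not a rational square, the Galois group is not contained in A_3; it must be the full S_3 (irreducibility of the cubic rules out anything smaller).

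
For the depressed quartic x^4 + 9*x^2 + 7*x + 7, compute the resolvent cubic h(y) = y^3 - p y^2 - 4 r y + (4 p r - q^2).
h(y) = y^3 - 9*y^2 - 28*y + 203

Identify coefficients: p = 9, q = 7, r = 7.
Plug into h(y) = y^3 - p y^2 - 4 r y + (4 p r - q^2):
  h(y) = y^3 - (9) y^2 - 4*(7) y + (4*(9)*(7) - (7)^2)
       = y^3 + (-9) y^2 + (-28) y + (203).
Simplifying: h(y) = y^3 - 9*y^2 - 28*y + 203.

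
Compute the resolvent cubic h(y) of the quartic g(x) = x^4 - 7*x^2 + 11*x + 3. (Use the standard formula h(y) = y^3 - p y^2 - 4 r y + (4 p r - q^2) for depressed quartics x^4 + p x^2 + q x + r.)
h(y) = y^3 + 7*y^2 - 12*y - 205

Identify coefficients: p = -7, q = 11, r = 3.
Plug into h(y) = y^3 - p y^2 - 4 r y + (4 p r - q^2):
  h(y) = y^3 - (-7) y^2 - 4*(3) y + (4*(-7)*(3) - (11)^2)
       = y^3 + (7) y^2 + (-12) y + (-205).
Simplifying: h(y) = y^3 + 7*y^2 - 12*y - 205.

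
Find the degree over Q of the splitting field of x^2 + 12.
[K:Q] = 2

The discriminant of x^2 + (0)*x + (12) is b^2 - 4c = 0 - (48) = -48. Since -48 is not a perfect square in Q, the polynomial is irreducible over Q. Its two roots generate a degree-2 extension, so [K:Q] = 2.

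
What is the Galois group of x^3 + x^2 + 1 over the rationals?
Gal(K/Q) = S_3 (symmetric group of order 6)

Compute the discriminant of x^3 + (1)*x^2 + (0)*x + (1): Δ = -31. Since Δ is not a rational square, the Galois group is not contained in A_3; it must be the full S_3 (irreducibility of the cubic rules out anything smaller).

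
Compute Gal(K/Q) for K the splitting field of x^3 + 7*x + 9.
Gal(K/Q) = S_3 (symmetric group of order 6)

Compute the discriminant of x^3 + (0)*x^2 + (7)*x + (9): Δ = -3559. Since Δ is not a rational square, the Galois group is not contained in A_3; it must be the full S_3 (irreducibility of the cubic rules out anything smaller).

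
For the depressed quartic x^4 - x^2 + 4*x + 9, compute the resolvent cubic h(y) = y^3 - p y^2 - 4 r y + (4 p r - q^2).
h(y) = y^3 + y^2 - 36*y - 52

Identify coefficients: p = -1, q = 4, r = 9.
Plug into h(y) = y^3 - p y^2 - 4 r y + (4 p r - q^2):
  h(y) = y^3 - (-1) y^2 - 4*(9) y + (4*(-1)*(9) - (4)^2)
       = y^3 + (1) y^2 + (-36) y + (-52).
Simplifying: h(y) = y^3 + y^2 - 36*y - 52.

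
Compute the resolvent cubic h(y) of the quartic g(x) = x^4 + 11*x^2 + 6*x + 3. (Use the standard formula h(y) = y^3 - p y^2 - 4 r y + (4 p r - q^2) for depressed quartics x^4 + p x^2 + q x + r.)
h(y) = y^3 - 11*y^2 - 12*y + 96

Identify coefficients: p = 11, q = 6, r = 3.
Plug into h(y) = y^3 - p y^2 - 4 r y + (4 p r - q^2):
  h(y) = y^3 - (11) y^2 - 4*(3) y + (4*(11)*(3) - (6)^2)
       = y^3 + (-11) y^2 + (-12) y + (96).
Simplifying: h(y) = y^3 - 11*y^2 - 12*y + 96.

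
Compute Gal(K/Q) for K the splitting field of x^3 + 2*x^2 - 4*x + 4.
Gal(K/Q) = S_3 (symmetric group of order 6)

Compute the discriminant of x^3 + (2)*x^2 + (-4)*x + (4): Δ = -816. Since Δ is not a rational square, the Galois group is not contained in A_3; it must be the full S_3 (irreducibility of the cubic rules out anything smaller).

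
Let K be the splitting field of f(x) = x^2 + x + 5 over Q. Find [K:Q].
[K:Q] = 2

The discriminant of x^2 + (1)*x + (5) is b^2 - 4c = 1 - (20) = -19. Since -19 is not a perfect square in Q, the polynomial is irreducible over Q. Its two roots generate a degree-2 extension, so [K:Q] = 2.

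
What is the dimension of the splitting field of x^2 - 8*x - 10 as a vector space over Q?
[K:Q] = 2

The discriminant of x^2 + (-8)*x + (-10) is b^2 - 4c = 64 - (-40) = 104. Since 104 is not a perfect square in Q, the polynomial is irreducible over Q. Its two roots generate a degree-2 extension, so [K:Q] = 2.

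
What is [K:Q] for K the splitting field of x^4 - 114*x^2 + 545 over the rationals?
[K:Q] = 4

f factors as (x^2 - 5)(x^2 - 109); the splitting field is K = Q(sqrt(5), sqrt(109)). Since 5, 109, and 545 are all non-squares in Q, the three subfields Q(sqrt(5)), Q(sqrt(109)), Q(sqrt(545)) are distinct degree-2 extensions, so [K:Q] = 4 (Klein four Galois group).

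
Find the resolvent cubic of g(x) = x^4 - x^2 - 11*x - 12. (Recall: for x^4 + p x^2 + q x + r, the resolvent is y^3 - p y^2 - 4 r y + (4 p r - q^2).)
h(y) = y^3 + y^2 + 48*y - 73

Identify coefficients: p = -1, q = -11, r = -12.
Plug into h(y) = y^3 - p y^2 - 4 r y + (4 p r - q^2):
  h(y) = y^3 - (-1) y^2 - 4*(-12) y + (4*(-1)*(-12) - (-11)^2)
       = y^3 + (1) y^2 + (48) y + (-73).
Simplifying: h(y) = y^3 + y^2 + 48*y - 73.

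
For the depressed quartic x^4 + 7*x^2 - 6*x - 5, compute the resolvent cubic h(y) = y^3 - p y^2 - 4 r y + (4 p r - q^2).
h(y) = y^3 - 7*y^2 + 20*y - 176

Identify coefficients: p = 7, q = -6, r = -5.
Plug into h(y) = y^3 - p y^2 - 4 r y + (4 p r - q^2):
  h(y) = y^3 - (7) y^2 - 4*(-5) y + (4*(7)*(-5) - (-6)^2)
       = y^3 + (-7) y^2 + (20) y + (-176).
Simplifying: h(y) = y^3 - 7*y^2 + 20*y - 176.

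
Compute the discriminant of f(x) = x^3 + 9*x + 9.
Δ = -5103

For a depressed cubic x^3 + p x + q the discriminant is Δ = -4 p^3 - 27 q^2 = -4*(9)^3 - 27*(9)^2 = -2916 - 2187 = -5103.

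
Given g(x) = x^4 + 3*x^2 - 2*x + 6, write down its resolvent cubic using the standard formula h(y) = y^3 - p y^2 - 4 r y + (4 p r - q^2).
h(y) = y^3 - 3*y^2 - 24*y + 68

Identify coefficients: p = 3, q = -2, r = 6.
Plug into h(y) = y^3 - p y^2 - 4 r y + (4 p r - q^2):
  h(y) = y^3 - (3) y^2 - 4*(6) y + (4*(3)*(6) - (-2)^2)
       = y^3 + (-3) y^2 + (-24) y + (68).
Simplifying: h(y) = y^3 - 3*y^2 - 24*y + 68.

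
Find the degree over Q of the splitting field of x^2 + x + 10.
[K:Q] = 2

The discriminant of x^2 + (1)*x + (10) is b^2 - 4c = 1 - (40) = -39. Since -39 is not a perfect square in Q, the polynomial is irreducible over Q. Its two roots generate a degree-2 extension, so [K:Q] = 2.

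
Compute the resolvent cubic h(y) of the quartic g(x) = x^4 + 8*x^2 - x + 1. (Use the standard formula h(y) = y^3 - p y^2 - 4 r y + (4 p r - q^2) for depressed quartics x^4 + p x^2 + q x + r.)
h(y) = y^3 - 8*y^2 - 4*y + 31

Identify coefficients: p = 8, q = -1, r = 1.
Plug into h(y) = y^3 - p y^2 - 4 r y + (4 p r - q^2):
  h(y) = y^3 - (8) y^2 - 4*(1) y + (4*(8)*(1) - (-1)^2)
       = y^3 + (-8) y^2 + (-4) y + (31).
Simplifying: h(y) = y^3 - 8*y^2 - 4*y + 31.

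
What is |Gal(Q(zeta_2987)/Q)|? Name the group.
|Gal(Q(zeta_2987)/Q)| = phi(2987) = 2856; group ≅ (Z/2987Z)^* ≅ Z/28Z × Z/102Z

The n-th cyclotomic polynomial Φ_2987(x) is the minimal polynomial of zeta_2987 over Q and has degree phi(2987) = 2856. So Q(zeta_2987) is a degree-2856 Galois extension with Galois group (Z/2987Z)^*. By CRT, (Z/2987Z)^* ≅ (Z/29Z)^* × (Z/103Z)^*. Each prime-power unit group is (Z/29Z)^* ≅ Z/28Z; (Z/103Z)^* ≅ Z/102Z. Hence Gal(Q(zeta_2987)/Q) ≅ Z/28Z × Z/102Z.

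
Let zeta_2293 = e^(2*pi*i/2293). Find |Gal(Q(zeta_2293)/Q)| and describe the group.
|Gal(Q(zeta_2293)/Q)| = phi(2293) = 2292; group ≅ (Z/2293Z)^* ≅ Z/2292Z

The n-th cyclotomic polynomial Φ_2293(x) is the minimal polynomial of zeta_2293 over Q and has degree phi(2293) = 2292. So Q(zeta_2293) is a degree-2292 Galois extension with Galois group (Z/2293Z)^*. (Z/2293Z)^* is cyclic since 2293 is an odd prime power (or 4). Hence Gal(Q(zeta_2293)/Q) ≅ Z/2292Z.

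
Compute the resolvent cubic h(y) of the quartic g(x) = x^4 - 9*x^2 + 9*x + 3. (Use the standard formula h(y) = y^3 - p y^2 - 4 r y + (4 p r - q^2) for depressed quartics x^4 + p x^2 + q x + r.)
h(y) = y^3 + 9*y^2 - 12*y - 189

Identify coefficients: p = -9, q = 9, r = 3.
Plug into h(y) = y^3 - p y^2 - 4 r y + (4 p r - q^2):
  h(y) = y^3 - (-9) y^2 - 4*(3) y + (4*(-9)*(3) - (9)^2)
       = y^3 + (9) y^2 + (-12) y + (-189).
Simplifying: h(y) = y^3 + 9*y^2 - 12*y - 189.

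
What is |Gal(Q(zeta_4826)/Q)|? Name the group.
|Gal(Q(zeta_4826)/Q)| = phi(4826) = 2268; group ≅ (Z/4826Z)^* ≅ Z/18Z × Z/126Z

The n-th cyclotomic polynomial Φ_4826(x) is the minimal polynomial of zeta_4826 over Q and has degree phi(4826) = 2268. So Q(zeta_4826) is a degree-2268 Galois extension with Galois group (Z/4826Z)^*. By CRT, (Z/4826Z)^* ≅ (Z/2Z)^* × (Z/19Z)^* × (Z/127Z)^*. Each prime-power unit group is (Z/2Z)^* ≅ trivial group (order 1); (Z/19Z)^* ≅ Z/18Z; (Z/127Z)^* ≅ Z/126Z. Hence Gal(Q(zeta_4826)/Q) ≅ Z/18Z × Z/126Z.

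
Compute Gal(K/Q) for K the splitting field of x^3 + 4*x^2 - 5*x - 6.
Gal(K/Q) = S_3 (symmetric group of order 6)

Compute the discriminant of x^3 + (4)*x^2 + (-5)*x + (-6): Δ = 3624. Since Δ is not a rational square, the Galois group is not contained in A_3; it must be the full S_3 (irreducibility of the cubic rules out anything smaller).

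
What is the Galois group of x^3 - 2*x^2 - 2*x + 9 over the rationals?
Gal(K/Q) = S_3 (symmetric group of order 6)

Compute the discriminant of x^3 + (-2)*x^2 + (-2)*x + (9): Δ = -1203. Since Δ is not a rational square, the Galois group is not contained in A_3; it must be the full S_3 (irreducibility of the cubic rules out anything smaller).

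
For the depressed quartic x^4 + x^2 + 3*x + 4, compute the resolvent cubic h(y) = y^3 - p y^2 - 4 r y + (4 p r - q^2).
h(y) = y^3 - y^2 - 16*y + 7

Identify coefficients: p = 1, q = 3, r = 4.
Plug into h(y) = y^3 - p y^2 - 4 r y + (4 p r - q^2):
  h(y) = y^3 - (1) y^2 - 4*(4) y + (4*(1)*(4) - (3)^2)
       = y^3 + (-1) y^2 + (-16) y + (7).
Simplifying: h(y) = y^3 - y^2 - 16*y + 7.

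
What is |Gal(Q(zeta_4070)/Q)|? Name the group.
|Gal(Q(zeta_4070)/Q)| = phi(4070) = 1440; group ≅ (Z/4070Z)^* ≅ Z/4Z × Z/10Z × Z/36Z

The n-th cyclotomic polynomial Φ_4070(x) is the minimal polynomial of zeta_4070 over Q and has degree phi(4070) = 1440. So Q(zeta_4070) is a degree-1440 Galois extension with Galois group (Z/4070Z)^*. By CRT, (Z/4070Z)^* ≅ (Z/2Z)^* × (Z/5Z)^* × (Z/11Z)^* × (Z/37Z)^*. Each prime-power unit group is (Z/2Z)^* ≅ trivial group (order 1); (Z/5Z)^* ≅ Z/4Z; (Z/11Z)^* ≅ Z/10Z; (Z/37Z)^* ≅ Z/36Z. Hence Gal(Q(zeta_4070)/Q) ≅ Z/4Z × Z/10Z × Z/36Z.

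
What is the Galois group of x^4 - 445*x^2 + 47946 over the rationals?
Gal(K/Q) = V_4 (Klein four-group, Z/2Z × Z/2Z)

f factors as (x^2 - 183)(x^2 - 262), so the splitting field is K = Q(sqrt(183), sqrt(262)). The elements 183, 262, 47946 are all non-squares in Q, so sqrt(183) and sqrt(262) generate independent quadratic extensions. Thus [K:Q] = 4 and Gal(K/Q) is generated by the two order-2 automorphisms sqrt(183) ↦ -sqrt(183) and sqrt(262) ↦ -sqrt(262), giving V_4.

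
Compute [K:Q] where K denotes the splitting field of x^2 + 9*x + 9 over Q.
[K:Q] = 2

The discriminant of x^2 + (9)*x + (9) is b^2 - 4c = 81 - (36) = 45. Since 45 is not a perfect square in Q, the polynomial is irreducible over Q. Its two roots generate a degree-2 extension, so [K:Q] = 2.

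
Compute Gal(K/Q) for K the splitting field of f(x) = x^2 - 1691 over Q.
Gal(K/Q) = Z/2Z (cyclic of order 2)

x^2 - 1691 is irreducible over Q since 1691 is not a rational square. The splitting field Q(sqrt(1691)) has degree 2 over Q, and its unique nontrivial automorphism is sqrt(1691) ↦ -sqrt(1691). Hence Gal(Q(sqrt(1691))/Q) = Z/2Z.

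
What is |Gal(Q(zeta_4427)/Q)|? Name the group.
|Gal(Q(zeta_4427)/Q)| = phi(4427) = 4176; group ≅ (Z/4427Z)^* ≅ Z/18Z × Z/232Z

The n-th cyclotomic polynomial Φ_4427(x) is the minimal polynomial of zeta_4427 over Q and has degree phi(4427) = 4176. So Q(zeta_4427) is a degree-4176 Galois extension with Galois group (Z/4427Z)^*. By CRT, (Z/4427Z)^* ≅ (Z/19Z)^* × (Z/233Z)^*. Each prime-power unit group is (Z/19Z)^* ≅ Z/18Z; (Z/233Z)^* ≅ Z/232Z. Hence Gal(Q(zeta_4427)/Q) ≅ Z/18Z × Z/232Z.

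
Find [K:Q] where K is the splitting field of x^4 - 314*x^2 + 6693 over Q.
[K:Q] = 4

f factors as (x^2 - 291)(x^2 - 23); the splitting field is K = Q(sqrt(291), sqrt(23)). Since 291, 23, and 6693 are all non-squares in Q, the three subfields Q(sqrt(291)), Q(sqrt(23)), Q(sqrt(6693)) are distinct degree-2 extensions, so [K:Q] = 4 (Klein four Galois group).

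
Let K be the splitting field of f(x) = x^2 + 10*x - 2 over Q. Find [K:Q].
[K:Q] = 2

The discriminant of x^2 + (10)*x + (-2) is b^2 - 4c = 100 - (-8) = 108. Since 108 is not a perfect square in Q, the polynomial is irreducible over Q. Its two roots generate a degree-2 extension, so [K:Q] = 2.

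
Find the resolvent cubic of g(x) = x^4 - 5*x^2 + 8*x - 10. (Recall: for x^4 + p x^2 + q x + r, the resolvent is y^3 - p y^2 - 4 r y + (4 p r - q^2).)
h(y) = y^3 + 5*y^2 + 40*y + 136

Identify coefficients: p = -5, q = 8, r = -10.
Plug into h(y) = y^3 - p y^2 - 4 r y + (4 p r - q^2):
  h(y) = y^3 - (-5) y^2 - 4*(-10) y + (4*(-5)*(-10) - (8)^2)
       = y^3 + (5) y^2 + (40) y + (136).
Simplifying: h(y) = y^3 + 5*y^2 + 40*y + 136.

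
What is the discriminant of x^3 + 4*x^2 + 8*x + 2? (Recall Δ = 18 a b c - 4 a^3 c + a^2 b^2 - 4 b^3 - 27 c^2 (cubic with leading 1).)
Δ = -492

For x^3 + a x^2 + b x + c the discriminant is Δ = 18 a b c - 4 a^3 c + a^2 b^2 - 4 b^3 - 27 c^2.
Plug a = 4, b = 8, c = 2:
  18*(4)*(8)*(2) - 4*(4)^3*(2) + (4)^2*(8)^2 - 4*(8)^3 - 27*(2)^2
  = 1152 + (-512) + 1024 + (-2048) + (-108)
  = -492.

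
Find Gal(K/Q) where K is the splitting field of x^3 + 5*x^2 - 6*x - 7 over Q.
Gal(K/Q) = S_3 (symmetric group of order 6)

Compute the discriminant of x^3 + (5)*x^2 + (-6)*x + (-7): Δ = 7721. Since Δ is not a rational square, the Galois group is not contained in A_3; it must be the full S_3 (irreducibility of the cubic rules out anything smaller).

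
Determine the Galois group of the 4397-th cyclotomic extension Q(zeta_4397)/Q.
|Gal(Q(zeta_4397)/Q)| = phi(4397) = 4396; group ≅ (Z/4397Z)^* ≅ Z/4396Z

The n-th cyclotomic polynomial Φ_4397(x) is the minimal polynomial of zeta_4397 over Q and has degree phi(4397) = 4396. So Q(zeta_4397) is a degree-4396 Galois extension with Galois group (Z/4397Z)^*. (Z/4397Z)^* is cyclic since 4397 is an odd prime power (or 4). Hence Gal(Q(zeta_4397)/Q) ≅ Z/4396Z.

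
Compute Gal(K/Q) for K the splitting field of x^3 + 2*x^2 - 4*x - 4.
Gal(K/Q) = S_3 (symmetric group of order 6)

Compute the discriminant of x^3 + (2)*x^2 + (-4)*x + (-4): Δ = 592. Since Δ is not a rational square, the Galois group is not contained in A_3; it must be the full S_3 (irreducibility of the cubic rules out anything smaller).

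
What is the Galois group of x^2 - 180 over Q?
Gal(K/Q) = Z/2Z (cyclic of order 2)

x^2 - 180 is irreducible over Q since 180 is not a rational square. The splitting field Q(sqrt(180)) has degree 2 over Q, and its unique nontrivial automorphism is sqrt(180) ↦ -sqrt(180). Hence Gal(Q(sqrt(180))/Q) = Z/2Z.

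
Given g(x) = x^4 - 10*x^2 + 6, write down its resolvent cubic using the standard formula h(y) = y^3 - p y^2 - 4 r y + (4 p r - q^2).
h(y) = y^3 + 10*y^2 - 24*y - 240

Identify coefficients: p = -10, q = 0, r = 6.
Plug into h(y) = y^3 - p y^2 - 4 r y + (4 p r - q^2):
  h(y) = y^3 - (-10) y^2 - 4*(6) y + (4*(-10)*(6) - (0)^2)
       = y^3 + (10) y^2 + (-24) y + (-240).
Simplifying: h(y) = y^3 + 10*y^2 - 24*y - 240.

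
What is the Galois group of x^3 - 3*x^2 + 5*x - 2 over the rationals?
Gal(K/Q) = S_3 (symmetric group of order 6)

Compute the discriminant of x^3 + (-3)*x^2 + (5)*x + (-2): Δ = -59. Since Δ is not a rational square, the Galois group is not contained in A_3; it must be the full S_3 (irreducibility of the cubic rules out anything smaller).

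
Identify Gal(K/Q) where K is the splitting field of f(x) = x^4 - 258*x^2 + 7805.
Gal(K/Q) = V_4 (Klein four-group, Z/2Z × Z/2Z)

f factors as (x^2 - 223)(x^2 - 35), so the splitting field is K = Q(sqrt(223), sqrt(35)). The elements 223, 35, 7805 are all non-squares in Q, so sqrt(223) and sqrt(35) generate independent quadratic extensions. Thus [K:Q] = 4 and Gal(K/Q) is generated by the two order-2 automorphisms sqrt(223) ↦ -sqrt(223) and sqrt(35) ↦ -sqrt(35), giving V_4.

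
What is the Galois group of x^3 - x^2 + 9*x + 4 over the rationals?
Gal(K/Q) = S_3 (symmetric group of order 6)

Compute the discriminant of x^3 + (-1)*x^2 + (9)*x + (4): Δ = -3899. Since Δ is not a rational square, the Galois group is not contained in A_3; it must be the full S_3 (irreducibility of the cubic rules out anything smaller).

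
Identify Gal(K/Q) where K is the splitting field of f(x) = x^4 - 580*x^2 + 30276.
Gal(K/Q) = Z/2Z (cyclic of order 2)

f factors as (x^2 - 58)(x^2 - 522), so the splitting field is K = Q(sqrt(58), sqrt(522)). The squarefree part of 58 is 58 and the squarefree part of 522 is also 58, so sqrt(58) and sqrt(522) are both rational multiples of sqrt(58). Hence Q(sqrt(58)) = Q(sqrt(522)) = Q(sqrt(58)), and the splitting field collapses to a single degree-2 extension with Galois group Z/2Z.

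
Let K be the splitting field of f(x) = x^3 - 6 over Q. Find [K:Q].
[K:Q] = 6

x^3 - 6 has one real root r = 6^(1/3) and two complex roots r*zeta_3, r*zeta_3^2 where zeta_3 = e^(2*pi*i/3). The splitting field is Q(r, zeta_3). [Q(r):Q] = 3 and [Q(zeta_3):Q] = 2 with gcd = 1, so [Q(r, zeta_3):Q] = 3 * 2 = 6.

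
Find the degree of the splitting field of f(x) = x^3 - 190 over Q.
[K:Q] = 6

x^3 - 190 has one real root r = 190^(1/3) and two complex roots r*zeta_3, r*zeta_3^2 where zeta_3 = e^(2*pi*i/3). The splitting field is Q(r, zeta_3). [Q(r):Q] = 3 and [Q(zeta_3):Q] = 2 with gcd = 1, so [Q(r, zeta_3):Q] = 3 * 2 = 6.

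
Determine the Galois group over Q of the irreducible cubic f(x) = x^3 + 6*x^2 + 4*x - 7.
Gal(K/Q) = S_3 (symmetric group of order 6)

Compute the discriminant of x^3 + (6)*x^2 + (4)*x + (-7): Δ = 2021. Since Δ is not a rational square, the Galois group is not contained in A_3; it must be the full S_3 (irreducibility of the cubic rules out anything smaller).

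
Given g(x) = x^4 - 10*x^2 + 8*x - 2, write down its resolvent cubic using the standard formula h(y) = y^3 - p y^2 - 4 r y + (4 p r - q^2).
h(y) = y^3 + 10*y^2 + 8*y + 16

Identify coefficients: p = -10, q = 8, r = -2.
Plug into h(y) = y^3 - p y^2 - 4 r y + (4 p r - q^2):
  h(y) = y^3 - (-10) y^2 - 4*(-2) y + (4*(-10)*(-2) - (8)^2)
       = y^3 + (10) y^2 + (8) y + (16).
Simplifying: h(y) = y^3 + 10*y^2 + 8*y + 16.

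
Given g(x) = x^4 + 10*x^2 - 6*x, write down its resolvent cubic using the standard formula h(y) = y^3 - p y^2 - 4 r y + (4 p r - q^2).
h(y) = y^3 - 10*y^2 - 36

Identify coefficients: p = 10, q = -6, r = 0.
Plug into h(y) = y^3 - p y^2 - 4 r y + (4 p r - q^2):
  h(y) = y^3 - (10) y^2 - 4*(0) y + (4*(10)*(0) - (-6)^2)
       = y^3 + (-10) y^2 + (0) y + (-36).
Simplifying: h(y) = y^3 - 10*y^2 - 36.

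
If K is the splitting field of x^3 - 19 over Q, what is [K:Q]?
[K:Q] = 6

x^3 - 19 has one real root r = 19^(1/3) and two complex roots r*zeta_3, r*zeta_3^2 where zeta_3 = e^(2*pi*i/3). The splitting field is Q(r, zeta_3). [Q(r):Q] = 3 and [Q(zeta_3):Q] = 2 with gcd = 1, so [Q(r, zeta_3):Q] = 3 * 2 = 6.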